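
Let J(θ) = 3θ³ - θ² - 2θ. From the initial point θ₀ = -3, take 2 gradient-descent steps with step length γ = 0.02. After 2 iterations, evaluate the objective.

-2121.546962845464

J′(θ) = 9θ² - 2θ - 2
θ₁ = -3 − 0.02·85 = -4.7
θ₂ = -4.7 − 0.02·206.21 = -8.8242
J(-8.8242) = -2121.546962845464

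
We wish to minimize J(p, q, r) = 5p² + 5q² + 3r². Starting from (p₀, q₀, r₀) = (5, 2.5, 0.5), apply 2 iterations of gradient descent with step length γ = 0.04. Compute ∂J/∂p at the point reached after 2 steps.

∇J = (10p, 10q, 6r)
(p₁, q₁, r₁) = (5, 2.5, 0.5) − 0.04·(50, 25, 3) = (3, 1.5, 0.38)
(p₂, q₂, r₂) = (3, 1.5, 0.38) − 0.04·(30, 15, 2.28) = (1.8, 0.9, 0.2888)
∂J/∂p at (1.8, 0.9, 0.2888) = 18

18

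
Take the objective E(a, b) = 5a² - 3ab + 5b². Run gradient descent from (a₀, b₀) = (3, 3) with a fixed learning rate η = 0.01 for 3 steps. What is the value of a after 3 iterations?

∇E = (10a - 3b, -3a + 10b)
Step 1: at (3, 3), ∇E = (21, 21) → (3, 3) − 0.01·(21, 21) = (2.79, 2.79)
Step 2: at (2.79, 2.79), ∇E = (19.53, 19.53) → (2.79, 2.79) − 0.01·(19.53, 19.53) = (2.5947, 2.5947)
Step 3: at (2.5947, 2.5947), ∇E = (18.1629, 18.1629) → (2.5947, 2.5947) − 0.01·(18.1629, 18.1629) = (2.413071, 2.413071)
a = 2.413071

2.413071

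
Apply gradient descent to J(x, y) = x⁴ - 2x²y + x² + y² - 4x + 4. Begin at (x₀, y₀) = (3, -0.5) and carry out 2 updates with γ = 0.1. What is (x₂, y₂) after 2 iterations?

∇J = (4x³ - 4xy + 2x - 4, -2x² + 2y)
(x₁, y₁) = (3, -0.5) − 0.1·(116, -19) = (-8.6, 1.4)
(x₂, y₂) = (-8.6, 1.4) − 0.1·(-2517.264, -145.12) = (243.1264, 15.912)

(243.1264, 15.912)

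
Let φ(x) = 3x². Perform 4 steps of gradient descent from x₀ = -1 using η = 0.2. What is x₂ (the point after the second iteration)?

φ′(x) = 6x
x₁ = -1 − 0.2·(-6) = 0.2
x₂ = 0.2 − 0.2·1.2 = -0.04

-0.04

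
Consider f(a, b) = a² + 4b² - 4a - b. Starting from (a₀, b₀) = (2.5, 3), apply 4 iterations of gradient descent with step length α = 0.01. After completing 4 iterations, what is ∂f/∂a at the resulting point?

0.92236816

∇f = (2a - 4, 8b - 1)
(a₁, b₁) = (2.5, 3) − 0.01·(1, 23) = (2.49, 2.77)
(a₂, b₂) = (2.49, 2.77) − 0.01·(0.98, 21.16) = (2.4802, 2.5584)
(a₃, b₃) = (2.4802, 2.5584) − 0.01·(0.9604, 19.4672) = (2.470596, 2.363728)
(a₄, b₄) = (2.470596, 2.363728) − 0.01·(0.941192, 17.909824) = (2.46118408, 2.18462976)
∂f/∂a at (2.46118408, 2.18462976) = 0.92236816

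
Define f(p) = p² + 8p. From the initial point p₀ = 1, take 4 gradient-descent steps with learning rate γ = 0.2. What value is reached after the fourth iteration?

f′(p) = 2p + 8
Step 1: f′(1) = 10; p₁ = 1 − 0.2·10 = -1
Step 2: f′(-1) = 6; p₂ = -1 − 0.2·6 = -2.2
Step 3: f′(-2.2) = 3.6; p₃ = -2.2 − 0.2·3.6 = -2.92
Step 4: f′(-2.92) = 2.16; p₄ = -2.92 − 0.2·2.16 = -3.352

-3.352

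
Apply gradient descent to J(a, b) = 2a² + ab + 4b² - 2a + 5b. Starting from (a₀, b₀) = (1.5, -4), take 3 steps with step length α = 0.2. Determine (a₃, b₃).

∇J = (4a + b - 2, a + 8b + 5)
(a₁, b₁) = (1.5, -4) − 0.2·(0, -25.5) = (1.5, 1.1)
(a₂, b₂) = (1.5, 1.1) − 0.2·(5.1, 15.3) = (0.48, -1.96)
(a₃, b₃) = (0.48, -1.96) − 0.2·(-2.04, -10.2) = (0.888, 0.08)

(0.888, 0.08)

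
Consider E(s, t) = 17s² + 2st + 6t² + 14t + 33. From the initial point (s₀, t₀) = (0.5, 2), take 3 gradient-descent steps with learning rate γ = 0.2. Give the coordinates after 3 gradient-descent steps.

∇E = (34s + 2t, 2s + 12t + 14)
(s₁, t₁) = (0.5, 2) − 0.2·(21, 39) = (-3.7, -5.8)
(s₂, t₂) = (-3.7, -5.8) − 0.2·(-137.4, -63) = (23.78, 6.8)
(s₃, t₃) = (23.78, 6.8) − 0.2·(822.12, 143.16) = (-140.644, -21.832)

(-140.644, -21.832)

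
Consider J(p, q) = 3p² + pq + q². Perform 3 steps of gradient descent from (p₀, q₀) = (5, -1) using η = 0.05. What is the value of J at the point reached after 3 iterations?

9.403111171875

∇J = (6p + q, p + 2q)
Step 1: at (5, -1), ∇J = (29, 3) → (5, -1) − 0.05·(29, 3) = (3.55, -1.15)
Step 2: at (3.55, -1.15), ∇J = (20.15, 1.25) → (3.55, -1.15) − 0.05·(20.15, 1.25) = (2.5425, -1.2125)
Step 3: at (2.5425, -1.2125), ∇J = (14.0425, 0.1175) → (2.5425, -1.2125) − 0.05·(14.0425, 0.1175) = (1.840375, -1.218375)
J(1.840375, -1.218375) = 9.403111171875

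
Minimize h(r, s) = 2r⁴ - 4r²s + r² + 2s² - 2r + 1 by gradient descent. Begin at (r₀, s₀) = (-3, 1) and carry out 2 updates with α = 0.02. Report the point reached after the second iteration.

∇h = (8r³ - 8rs + 2r - 2, -4r² + 4s)
Step 1: at (-3, 1), ∇h = (-200, -32) → (-3, 1) − 0.02·(-200, -32) = (1, 1.64)
Step 2: at (1, 1.64), ∇h = (-5.12, 2.56) → (1, 1.64) − 0.02·(-5.12, 2.56) = (1.1024, 1.5888)

(1.1024, 1.5888)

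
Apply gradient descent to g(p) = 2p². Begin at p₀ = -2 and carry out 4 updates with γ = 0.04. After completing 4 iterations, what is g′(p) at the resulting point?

g′(p) = 4p
Step 1: g′(-2) = -8; p₁ = -2 − 0.04·(-8) = -1.68
Step 2: g′(-1.68) = -6.72; p₂ = -1.68 − 0.04·(-6.72) = -1.4112
Step 3: g′(-1.4112) = -5.6448; p₃ = -1.4112 − 0.04·(-5.6448) = -1.185408
Step 4: g′(-1.185408) = -4.741632; p₄ = -1.185408 − 0.04·(-4.741632) = -0.99574272
g′(p) at (-0.99574272) = -3.98297088

-3.98297088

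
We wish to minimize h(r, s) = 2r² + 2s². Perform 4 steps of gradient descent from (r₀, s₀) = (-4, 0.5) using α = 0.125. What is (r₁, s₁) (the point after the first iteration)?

∇h = (4r, 4s)
Step 1: at (-4, 0.5), ∇h = (-16, 2) → (-4, 0.5) − 0.125·(-16, 2) = (-2, 0.25)

(-2, 0.25)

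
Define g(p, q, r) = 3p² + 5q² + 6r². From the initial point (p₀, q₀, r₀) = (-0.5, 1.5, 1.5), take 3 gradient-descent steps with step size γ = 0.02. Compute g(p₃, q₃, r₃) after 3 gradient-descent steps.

5.898872100864

∇g = (6p, 10q, 12r)
Step 1: at (-0.5, 1.5, 1.5), ∇g = (-3, 15, 18) → (-0.5, 1.5, 1.5) − 0.02·(-3, 15, 18) = (-0.44, 1.2, 1.14)
Step 2: at (-0.44, 1.2, 1.14), ∇g = (-2.64, 12, 13.68) → (-0.44, 1.2, 1.14) − 0.02·(-2.64, 12, 13.68) = (-0.3872, 0.96, 0.8664)
Step 3: at (-0.3872, 0.96, 0.8664), ∇g = (-2.3232, 9.6, 10.3968) → (-0.3872, 0.96, 0.8664) − 0.02·(-2.3232, 9.6, 10.3968) = (-0.340736, 0.768, 0.658464)
g(-0.340736, 0.768, 0.658464) = 5.898872100864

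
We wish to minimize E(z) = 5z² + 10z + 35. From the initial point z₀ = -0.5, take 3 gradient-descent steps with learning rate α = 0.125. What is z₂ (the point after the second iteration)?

E′(z) = 10z + 10
z₁ = -0.5 − 0.125·5 = -1.125
z₂ = -1.125 − 0.125·(-1.25) = -0.96875

-0.96875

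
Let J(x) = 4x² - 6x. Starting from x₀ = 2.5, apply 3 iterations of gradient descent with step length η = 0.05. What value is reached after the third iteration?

1.128

J′(x) = 8x - 6
Step 1: J′(2.5) = 14; x₁ = 2.5 − 0.05·14 = 1.8
Step 2: J′(1.8) = 8.4; x₂ = 1.8 − 0.05·8.4 = 1.38
Step 3: J′(1.38) = 5.04; x₃ = 1.38 − 0.05·5.04 = 1.128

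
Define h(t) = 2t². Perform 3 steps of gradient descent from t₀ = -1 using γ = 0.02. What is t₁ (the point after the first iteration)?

-0.92

h′(t) = 4t
Step 1: h′(-1) = -4; t₁ = -1 − 0.02·(-4) = -0.92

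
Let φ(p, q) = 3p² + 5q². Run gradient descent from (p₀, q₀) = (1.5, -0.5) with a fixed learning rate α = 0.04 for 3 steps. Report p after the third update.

0.658464

∇φ = (6p, 10q)
Step 1: at (1.5, -0.5), ∇φ = (9, -5) → (1.5, -0.5) − 0.04·(9, -5) = (1.14, -0.3)
Step 2: at (1.14, -0.3), ∇φ = (6.84, -3) → (1.14, -0.3) − 0.04·(6.84, -3) = (0.8664, -0.18)
Step 3: at (0.8664, -0.18), ∇φ = (5.1984, -1.8) → (0.8664, -0.18) − 0.04·(5.1984, -1.8) = (0.658464, -0.108)
p = 0.658464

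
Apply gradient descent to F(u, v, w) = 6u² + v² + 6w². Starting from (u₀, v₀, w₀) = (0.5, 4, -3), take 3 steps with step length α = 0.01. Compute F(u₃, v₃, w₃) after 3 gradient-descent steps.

39.947904910336

∇F = (12u, 2v, 12w)
(u₁, v₁, w₁) = (0.5, 4, -3) − 0.01·(6, 8, -36) = (0.44, 3.92, -2.64)
(u₂, v₂, w₂) = (0.44, 3.92, -2.64) − 0.01·(5.28, 7.84, -31.68) = (0.3872, 3.8416, -2.3232)
(u₃, v₃, w₃) = (0.3872, 3.8416, -2.3232) − 0.01·(4.6464, 7.6832, -27.8784) = (0.340736, 3.764768, -2.044416)
F(0.340736, 3.764768, -2.044416) = 39.947904910336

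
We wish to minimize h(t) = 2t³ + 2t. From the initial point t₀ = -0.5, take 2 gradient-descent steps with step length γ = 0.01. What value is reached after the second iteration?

-0.5721735

h′(t) = 6t² + 2
Step 1: h′(-0.5) = 3.5; t₁ = -0.5 − 0.01·3.5 = -0.535
Step 2: h′(-0.535) = 3.71735; t₂ = -0.535 − 0.01·3.71735 = -0.5721735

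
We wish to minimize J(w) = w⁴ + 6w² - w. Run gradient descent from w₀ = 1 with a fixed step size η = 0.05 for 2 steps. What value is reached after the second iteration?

J′(w) = 4w³ + 12w - 1
Step 1: J′(1) = 15; w₁ = 1 − 0.05·15 = 0.25
Step 2: J′(0.25) = 2.0625; w₂ = 0.25 − 0.05·2.0625 = 0.146875

0.146875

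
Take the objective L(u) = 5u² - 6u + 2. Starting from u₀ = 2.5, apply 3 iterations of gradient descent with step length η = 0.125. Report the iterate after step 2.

L′(u) = 10u - 6
u₁ = 2.5 − 0.125·19 = 0.125
u₂ = 0.125 − 0.125·(-4.75) = 0.71875

0.71875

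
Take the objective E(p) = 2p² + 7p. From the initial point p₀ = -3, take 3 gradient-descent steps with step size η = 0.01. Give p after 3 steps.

-2.85592

E′(p) = 4p + 7
p₁ = -3 − 0.01·(-5) = -2.95
p₂ = -2.95 − 0.01·(-4.8) = -2.902
p₃ = -2.902 − 0.01·(-4.608) = -2.85592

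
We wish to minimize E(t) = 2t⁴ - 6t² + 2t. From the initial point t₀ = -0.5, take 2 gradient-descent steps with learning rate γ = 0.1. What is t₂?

E′(t) = 8t³ - 12t + 2
Step 1: E′(-0.5) = 7; t₁ = -0.5 − 0.1·7 = -1.2
Step 2: E′(-1.2) = 2.576; t₂ = -1.2 − 0.1·2.576 = -1.4576

-1.4576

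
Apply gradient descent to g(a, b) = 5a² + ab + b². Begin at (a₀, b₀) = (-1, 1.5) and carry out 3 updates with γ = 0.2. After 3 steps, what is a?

0.816

∇g = (10a + b, a + 2b)
Step 1: at (-1, 1.5), ∇g = (-8.5, 2) → (-1, 1.5) − 0.2·(-8.5, 2) = (0.7, 1.1)
Step 2: at (0.7, 1.1), ∇g = (8.1, 2.9) → (0.7, 1.1) − 0.2·(8.1, 2.9) = (-0.92, 0.52)
Step 3: at (-0.92, 0.52), ∇g = (-8.68, 0.12) → (-0.92, 0.52) − 0.2·(-8.68, 0.12) = (0.816, 0.496)
a = 0.816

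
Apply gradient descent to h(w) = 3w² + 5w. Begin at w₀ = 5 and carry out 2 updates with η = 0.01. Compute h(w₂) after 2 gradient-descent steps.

77.618123

h′(w) = 6w + 5
w₁ = 5 − 0.01·35 = 4.65
w₂ = 4.65 − 0.01·32.9 = 4.321
h(4.321) = 77.618123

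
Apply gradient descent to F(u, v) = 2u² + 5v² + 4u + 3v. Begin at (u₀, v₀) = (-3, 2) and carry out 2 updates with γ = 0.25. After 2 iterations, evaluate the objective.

131.453125

∇F = (4u + 4, 10v + 3)
Step 1: at (-3, 2), ∇F = (-8, 23) → (-3, 2) − 0.25·(-8, 23) = (-1, -3.75)
Step 2: at (-1, -3.75), ∇F = (0, -34.5) → (-1, -3.75) − 0.25·(0, -34.5) = (-1, 4.875)
F(-1, 4.875) = 131.453125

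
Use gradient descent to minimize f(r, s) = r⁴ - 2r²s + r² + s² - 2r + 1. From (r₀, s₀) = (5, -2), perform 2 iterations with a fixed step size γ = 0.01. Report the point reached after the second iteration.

(-0.41794432, -1.426192)

∇f = (4r³ - 4rs + 2r - 2, -2r² + 2s)
(r₁, s₁) = (5, -2) − 0.01·(548, -54) = (-0.48, -1.46)
(r₂, s₂) = (-0.48, -1.46) − 0.01·(-6.205568, -3.3808) = (-0.41794432, -1.426192)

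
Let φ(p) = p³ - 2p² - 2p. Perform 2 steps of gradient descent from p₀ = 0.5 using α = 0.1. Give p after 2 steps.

φ′(p) = 3p² - 4p - 2
p₁ = 0.5 − 0.1·(-3.25) = 0.825
p₂ = 0.825 − 0.1·(-3.258125) = 1.1508125

1.1508125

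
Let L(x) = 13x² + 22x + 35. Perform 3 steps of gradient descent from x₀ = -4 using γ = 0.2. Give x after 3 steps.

L′(x) = 26x + 22
Step 1: L′(-4) = -82; x₁ = -4 − 0.2·(-82) = 12.4
Step 2: L′(12.4) = 344.4; x₂ = 12.4 − 0.2·344.4 = -56.48
Step 3: L′(-56.48) = -1446.48; x₃ = -56.48 − 0.2·(-1446.48) = 232.816

232.816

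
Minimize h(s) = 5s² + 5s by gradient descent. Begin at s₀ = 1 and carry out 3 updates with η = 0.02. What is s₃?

0.268

h′(s) = 10s + 5
s₁ = 1 − 0.02·15 = 0.7
s₂ = 0.7 − 0.02·12 = 0.46
s₃ = 0.46 − 0.02·9.6 = 0.268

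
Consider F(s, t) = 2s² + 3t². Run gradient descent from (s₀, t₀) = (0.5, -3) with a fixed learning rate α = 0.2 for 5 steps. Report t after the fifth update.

0.00096

∇F = (4s, 6t)
Step 1: at (0.5, -3), ∇F = (2, -18) → (0.5, -3) − 0.2·(2, -18) = (0.1, 0.6)
Step 2: at (0.1, 0.6), ∇F = (0.4, 3.6) → (0.1, 0.6) − 0.2·(0.4, 3.6) = (0.02, -0.12)
Step 3: at (0.02, -0.12), ∇F = (0.08, -0.72) → (0.02, -0.12) − 0.2·(0.08, -0.72) = (0.004, 0.024)
Step 4: at (0.004, 0.024), ∇F = (0.016, 0.144) → (0.004, 0.024) − 0.2·(0.016, 0.144) = (0.0008, -0.0048)
Step 5: at (0.0008, -0.0048), ∇F = (0.0032, -0.0288) → (0.0008, -0.0048) − 0.2·(0.0032, -0.0288) = (0.00016, 0.00096)
t = 0.00096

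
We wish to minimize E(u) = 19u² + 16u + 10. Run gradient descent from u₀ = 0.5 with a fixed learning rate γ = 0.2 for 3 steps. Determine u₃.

E′(u) = 38u + 16
Step 1: E′(0.5) = 35; u₁ = 0.5 − 0.2·35 = -6.5
Step 2: E′(-6.5) = -231; u₂ = -6.5 − 0.2·(-231) = 39.7
Step 3: E′(39.7) = 1524.6; u₃ = 39.7 − 0.2·1524.6 = -265.22

-265.22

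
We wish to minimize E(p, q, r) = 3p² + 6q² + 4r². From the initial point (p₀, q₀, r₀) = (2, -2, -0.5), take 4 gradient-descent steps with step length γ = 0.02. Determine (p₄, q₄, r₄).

∇E = (6p, 12q, 8r)
(p₁, q₁, r₁) = (2, -2, -0.5) − 0.02·(12, -24, -4) = (1.76, -1.52, -0.42)
(p₂, q₂, r₂) = (1.76, -1.52, -0.42) − 0.02·(10.56, -18.24, -3.36) = (1.5488, -1.1552, -0.3528)
(p₃, q₃, r₃) = (1.5488, -1.1552, -0.3528) − 0.02·(9.2928, -13.8624, -2.8224) = (1.362944, -0.877952, -0.296352)
(p₄, q₄, r₄) = (1.362944, -0.877952, -0.296352) − 0.02·(8.177664, -10.535424, -2.370816) = (1.19939072, -0.66724352, -0.24893568)

(1.19939072, -0.66724352, -0.24893568)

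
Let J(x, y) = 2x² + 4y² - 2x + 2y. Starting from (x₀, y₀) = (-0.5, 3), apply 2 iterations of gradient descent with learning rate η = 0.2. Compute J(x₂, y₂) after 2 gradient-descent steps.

4.7288

∇J = (4x - 2, 8y + 2)
(x₁, y₁) = (-0.5, 3) − 0.2·(-4, 26) = (0.3, -2.2)
(x₂, y₂) = (0.3, -2.2) − 0.2·(-0.8, -15.6) = (0.46, 0.92)
J(0.46, 0.92) = 4.7288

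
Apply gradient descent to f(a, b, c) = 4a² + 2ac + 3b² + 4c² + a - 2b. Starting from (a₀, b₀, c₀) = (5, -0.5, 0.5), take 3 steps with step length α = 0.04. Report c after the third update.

-0.386144

∇f = (8a + 2c + 1, 6b - 2, 2a + 8c)
(a₁, b₁, c₁) = (5, -0.5, 0.5) − 0.04·(42, -5, 14) = (3.32, -0.3, -0.06)
(a₂, b₂, c₂) = (3.32, -0.3, -0.06) − 0.04·(27.44, -3.8, 6.16) = (2.2224, -0.148, -0.3064)
(a₃, b₃, c₃) = (2.2224, -0.148, -0.3064) − 0.04·(18.1664, -2.888, 1.9936) = (1.495744, -0.03248, -0.386144)
c = -0.386144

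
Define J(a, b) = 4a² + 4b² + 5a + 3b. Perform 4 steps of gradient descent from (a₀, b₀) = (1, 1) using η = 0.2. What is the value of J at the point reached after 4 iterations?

-1.8205696

∇J = (8a + 5, 8b + 3)
Step 1: at (1, 1), ∇J = (13, 11) → (1, 1) − 0.2·(13, 11) = (-1.6, -1.2)
Step 2: at (-1.6, -1.2), ∇J = (-7.8, -6.6) → (-1.6, -1.2) − 0.2·(-7.8, -6.6) = (-0.04, 0.12)
Step 3: at (-0.04, 0.12), ∇J = (4.68, 3.96) → (-0.04, 0.12) − 0.2·(4.68, 3.96) = (-0.976, -0.672)
Step 4: at (-0.976, -0.672), ∇J = (-2.808, -2.376) → (-0.976, -0.672) − 0.2·(-2.808, -2.376) = (-0.4144, -0.1968)
J(-0.4144, -0.1968) = -1.8205696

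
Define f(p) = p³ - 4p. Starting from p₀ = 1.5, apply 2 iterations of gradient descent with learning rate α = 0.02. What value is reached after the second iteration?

1.3997185

f′(p) = 3p² - 4
p₁ = 1.5 − 0.02·2.75 = 1.445
p₂ = 1.445 − 0.02·2.264075 = 1.3997185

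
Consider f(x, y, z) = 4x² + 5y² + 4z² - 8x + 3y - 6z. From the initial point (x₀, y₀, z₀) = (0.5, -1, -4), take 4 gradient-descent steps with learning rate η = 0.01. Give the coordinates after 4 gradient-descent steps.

(0.64180352, -0.75927, -2.65286656)

∇f = (8x - 8, 10y + 3, 8z - 6)
(x₁, y₁, z₁) = (0.5, -1, -4) − 0.01·(-4, -7, -38) = (0.54, -0.93, -3.62)
(x₂, y₂, z₂) = (0.54, -0.93, -3.62) − 0.01·(-3.68, -6.3, -34.96) = (0.5768, -0.867, -3.2704)
(x₃, y₃, z₃) = (0.5768, -0.867, -3.2704) − 0.01·(-3.3856, -5.67, -32.1632) = (0.610656, -0.8103, -2.948768)
(x₄, y₄, z₄) = (0.610656, -0.8103, -2.948768) − 0.01·(-3.114752, -5.103, -29.590144) = (0.64180352, -0.75927, -2.65286656)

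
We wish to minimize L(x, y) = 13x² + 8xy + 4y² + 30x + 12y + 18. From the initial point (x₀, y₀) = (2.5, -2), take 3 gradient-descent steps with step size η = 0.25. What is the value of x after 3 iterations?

∇L = (26x + 8y + 30, 8x + 8y + 12)
(x₁, y₁) = (2.5, -2) − 0.25·(79, 16) = (-17.25, -6)
(x₂, y₂) = (-17.25, -6) − 0.25·(-466.5, -174) = (99.375, 37.5)
(x₃, y₃) = (99.375, 37.5) − 0.25·(2913.75, 1107) = (-629.0625, -239.25)
x = -629.0625

-629.0625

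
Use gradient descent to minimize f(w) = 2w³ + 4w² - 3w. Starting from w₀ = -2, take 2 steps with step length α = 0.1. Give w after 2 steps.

-3.95

f′(w) = 6w² + 8w - 3
Step 1: f′(-2) = 5; w₁ = -2 − 0.1·5 = -2.5
Step 2: f′(-2.5) = 14.5; w₂ = -2.5 − 0.1·14.5 = -3.95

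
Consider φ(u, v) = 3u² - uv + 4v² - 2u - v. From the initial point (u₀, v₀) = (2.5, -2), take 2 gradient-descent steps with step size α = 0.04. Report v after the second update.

∇φ = (6u - v - 2, -u + 8v - 1)
(u₁, v₁) = (2.5, -2) − 0.04·(15, -19.5) = (1.9, -1.22)
(u₂, v₂) = (1.9, -1.22) − 0.04·(10.62, -12.66) = (1.4752, -0.7136)
v = -0.7136

-0.7136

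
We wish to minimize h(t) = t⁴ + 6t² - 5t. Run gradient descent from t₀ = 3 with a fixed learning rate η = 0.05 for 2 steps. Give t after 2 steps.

10.995975

h′(t) = 4t³ + 12t - 5
Step 1: h′(3) = 139; t₁ = 3 − 0.05·139 = -3.95
Step 2: h′(-3.95) = -298.9195; t₂ = -3.95 − 0.05·(-298.9195) = 10.995975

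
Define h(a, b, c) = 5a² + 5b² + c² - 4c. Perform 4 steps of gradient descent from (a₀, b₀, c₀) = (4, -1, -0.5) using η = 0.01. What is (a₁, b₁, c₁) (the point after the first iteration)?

∇h = (10a, 10b, 2c - 4)
Step 1: at (4, -1, -0.5), ∇h = (40, -10, -5) → (4, -1, -0.5) − 0.01·(40, -10, -5) = (3.6, -0.9, -0.45)

(3.6, -0.9, -0.45)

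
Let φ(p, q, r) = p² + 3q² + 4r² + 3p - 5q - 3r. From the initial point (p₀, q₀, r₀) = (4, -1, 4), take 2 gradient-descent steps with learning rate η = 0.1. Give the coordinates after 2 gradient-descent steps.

(2.02, 0.54, 0.52)

∇φ = (2p + 3, 6q - 5, 8r - 3)
Step 1: at (4, -1, 4), ∇φ = (11, -11, 29) → (4, -1, 4) − 0.1·(11, -11, 29) = (2.9, 0.1, 1.1)
Step 2: at (2.9, 0.1, 1.1), ∇φ = (8.8, -4.4, 5.8) → (2.9, 0.1, 1.1) − 0.1·(8.8, -4.4, 5.8) = (2.02, 0.54, 0.52)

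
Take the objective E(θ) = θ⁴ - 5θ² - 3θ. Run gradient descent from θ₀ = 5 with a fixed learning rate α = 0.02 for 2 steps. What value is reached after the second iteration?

0.22503872

E′(θ) = 4θ³ - 10θ - 3
Step 1: E′(5) = 447; θ₁ = 5 − 0.02·447 = -3.94
Step 2: E′(-3.94) = -208.251936; θ₂ = -3.94 − 0.02·(-208.251936) = 0.22503872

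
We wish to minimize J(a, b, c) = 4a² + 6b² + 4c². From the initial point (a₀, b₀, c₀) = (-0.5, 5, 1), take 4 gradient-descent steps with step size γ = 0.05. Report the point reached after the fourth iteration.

∇J = (8a, 12b, 8c)
Step 1: at (-0.5, 5, 1), ∇J = (-4, 60, 8) → (-0.5, 5, 1) − 0.05·(-4, 60, 8) = (-0.3, 2, 0.6)
Step 2: at (-0.3, 2, 0.6), ∇J = (-2.4, 24, 4.8) → (-0.3, 2, 0.6) − 0.05·(-2.4, 24, 4.8) = (-0.18, 0.8, 0.36)
Step 3: at (-0.18, 0.8, 0.36), ∇J = (-1.44, 9.6, 2.88) → (-0.18, 0.8, 0.36) − 0.05·(-1.44, 9.6, 2.88) = (-0.108, 0.32, 0.216)
Step 4: at (-0.108, 0.32, 0.216), ∇J = (-0.864, 3.84, 1.728) → (-0.108, 0.32, 0.216) − 0.05·(-0.864, 3.84, 1.728) = (-0.0648, 0.128, 0.1296)

(-0.0648, 0.128, 0.1296)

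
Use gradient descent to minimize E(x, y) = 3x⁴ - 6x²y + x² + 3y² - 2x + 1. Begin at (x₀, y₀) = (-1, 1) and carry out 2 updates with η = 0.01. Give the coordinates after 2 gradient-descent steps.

∇E = (12x³ - 12xy + 2x - 2, -6x² + 6y)
Step 1: at (-1, 1), ∇E = (-4, 0) → (-1, 1) − 0.01·(-4, 0) = (-0.96, 1)
Step 2: at (-0.96, 1), ∇E = (-3.016832, 0.4704) → (-0.96, 1) − 0.01·(-3.016832, 0.4704) = (-0.92983168, 0.995296)

(-0.92983168, 0.995296)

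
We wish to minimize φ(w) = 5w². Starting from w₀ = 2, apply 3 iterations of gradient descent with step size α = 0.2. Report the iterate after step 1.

-2

φ′(w) = 10w
w₁ = 2 − 0.2·20 = -2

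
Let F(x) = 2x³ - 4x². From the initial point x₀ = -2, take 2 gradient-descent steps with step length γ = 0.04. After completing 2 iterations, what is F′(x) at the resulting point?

F′(x) = 6x² - 8x
x₁ = -2 − 0.04·40 = -3.6
x₂ = -3.6 − 0.04·106.56 = -7.8624
F′(x) at (-7.8624) = 433.80320256

433.80320256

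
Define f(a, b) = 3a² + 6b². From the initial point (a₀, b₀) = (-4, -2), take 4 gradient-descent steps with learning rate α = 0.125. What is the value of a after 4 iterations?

-0.015625

∇f = (6a, 12b)
Step 1: at (-4, -2), ∇f = (-24, -24) → (-4, -2) − 0.125·(-24, -24) = (-1, 1)
Step 2: at (-1, 1), ∇f = (-6, 12) → (-1, 1) − 0.125·(-6, 12) = (-0.25, -0.5)
Step 3: at (-0.25, -0.5), ∇f = (-1.5, -6) → (-0.25, -0.5) − 0.125·(-1.5, -6) = (-0.0625, 0.25)
Step 4: at (-0.0625, 0.25), ∇f = (-0.375, 3) → (-0.0625, 0.25) − 0.125·(-0.375, 3) = (-0.015625, -0.125)
a = -0.015625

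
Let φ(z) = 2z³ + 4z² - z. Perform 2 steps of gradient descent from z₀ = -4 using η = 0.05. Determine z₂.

φ′(z) = 6z² + 8z - 1
Step 1: φ′(-4) = 63; z₁ = -4 − 0.05·63 = -7.15
Step 2: φ′(-7.15) = 248.535; z₂ = -7.15 − 0.05·248.535 = -19.57675

-19.57675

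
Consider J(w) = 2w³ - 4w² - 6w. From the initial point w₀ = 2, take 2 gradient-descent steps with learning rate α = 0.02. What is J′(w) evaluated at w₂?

0.948978089984

J′(w) = 6w² - 8w - 6
Step 1: J′(2) = 2; w₁ = 2 − 0.02·2 = 1.96
Step 2: J′(1.96) = 1.3696; w₂ = 1.96 − 0.02·1.3696 = 1.932608
J′(w) at (1.932608) = 0.948978089984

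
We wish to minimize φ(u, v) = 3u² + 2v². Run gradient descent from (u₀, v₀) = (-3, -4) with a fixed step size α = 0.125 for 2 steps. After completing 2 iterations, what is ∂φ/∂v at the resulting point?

∇φ = (6u, 4v)
(u₁, v₁) = (-3, -4) − 0.125·(-18, -16) = (-0.75, -2)
(u₂, v₂) = (-0.75, -2) − 0.125·(-4.5, -8) = (-0.1875, -1)
∂φ/∂v at (-0.1875, -1) = -4

-4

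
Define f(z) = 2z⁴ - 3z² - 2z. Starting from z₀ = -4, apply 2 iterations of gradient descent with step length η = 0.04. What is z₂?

f′(z) = 8z³ - 6z - 2
Step 1: f′(-4) = -490; z₁ = -4 − 0.04·(-490) = 15.6
Step 2: f′(15.6) = 30275.728; z₂ = 15.6 − 0.04·30275.728 = -1195.42912

-1195.42912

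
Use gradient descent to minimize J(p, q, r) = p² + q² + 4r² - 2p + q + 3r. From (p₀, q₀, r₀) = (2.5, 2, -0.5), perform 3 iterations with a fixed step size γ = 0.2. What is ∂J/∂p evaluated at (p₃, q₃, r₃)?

∇J = (2p - 2, 2q + 1, 8r + 3)
(p₁, q₁, r₁) = (2.5, 2, -0.5) − 0.2·(3, 5, -1) = (1.9, 1, -0.3)
(p₂, q₂, r₂) = (1.9, 1, -0.3) − 0.2·(1.8, 3, 0.6) = (1.54, 0.4, -0.42)
(p₃, q₃, r₃) = (1.54, 0.4, -0.42) − 0.2·(1.08, 1.8, -0.36) = (1.324, 0.04, -0.348)
∂J/∂p at (1.324, 0.04, -0.348) = 0.648

0.648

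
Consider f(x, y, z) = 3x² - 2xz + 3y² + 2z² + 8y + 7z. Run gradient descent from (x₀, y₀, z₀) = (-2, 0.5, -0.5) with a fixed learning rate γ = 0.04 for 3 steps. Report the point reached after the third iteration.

∇f = (6x - 2z, 6y + 8, -2x + 4z + 7)
(x₁, y₁, z₁) = (-2, 0.5, -0.5) − 0.04·(-11, 11, 9) = (-1.56, 0.06, -0.86)
(x₂, y₂, z₂) = (-1.56, 0.06, -0.86) − 0.04·(-7.64, 8.36, 6.68) = (-1.2544, -0.2744, -1.1272)
(x₃, y₃, z₃) = (-1.2544, -0.2744, -1.1272) − 0.04·(-5.272, 6.3536, 5) = (-1.04352, -0.528544, -1.3272)

(-1.04352, -0.528544, -1.3272)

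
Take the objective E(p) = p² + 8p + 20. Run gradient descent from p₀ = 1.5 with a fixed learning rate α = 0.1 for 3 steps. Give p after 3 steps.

E′(p) = 2p + 8
Step 1: E′(1.5) = 11; p₁ = 1.5 − 0.1·11 = 0.4
Step 2: E′(0.4) = 8.8; p₂ = 0.4 − 0.1·8.8 = -0.48
Step 3: E′(-0.48) = 7.04; p₃ = -0.48 − 0.1·7.04 = -1.184

-1.184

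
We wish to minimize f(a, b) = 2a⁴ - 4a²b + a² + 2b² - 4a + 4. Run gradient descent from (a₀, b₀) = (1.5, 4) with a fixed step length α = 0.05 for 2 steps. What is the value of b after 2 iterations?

4.272

∇f = (8a³ - 8ab + 2a - 4, -4a² + 4b)
Step 1: at (1.5, 4), ∇f = (-22, 7) → (1.5, 4) − 0.05·(-22, 7) = (2.6, 3.65)
Step 2: at (2.6, 3.65), ∇f = (65.888, -12.44) → (2.6, 3.65) − 0.05·(65.888, -12.44) = (-0.6944, 4.272)
b = 4.272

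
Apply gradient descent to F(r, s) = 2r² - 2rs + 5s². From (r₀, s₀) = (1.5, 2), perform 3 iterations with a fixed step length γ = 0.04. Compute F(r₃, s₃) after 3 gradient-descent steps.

∇F = (4r - 2s, -2r + 10s)
(r₁, s₁) = (1.5, 2) − 0.04·(2, 17) = (1.42, 1.32)
(r₂, s₂) = (1.42, 1.32) − 0.04·(3.04, 10.36) = (1.2984, 0.9056)
(r₃, s₃) = (1.2984, 0.9056) − 0.04·(3.3824, 6.4592) = (1.163104, 0.647232)
F(1.163104, 0.647232) = 3.294571882496

3.294571882496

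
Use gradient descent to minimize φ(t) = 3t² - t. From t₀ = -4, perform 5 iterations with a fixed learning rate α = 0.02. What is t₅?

φ′(t) = 6t - 1
t₁ = -4 − 0.02·(-25) = -3.5
t₂ = -3.5 − 0.02·(-22) = -3.06
t₃ = -3.06 − 0.02·(-19.36) = -2.6728
t₄ = -2.6728 − 0.02·(-17.0368) = -2.332064
t₅ = -2.332064 − 0.02·(-14.992384) = -2.03221632

-2.03221632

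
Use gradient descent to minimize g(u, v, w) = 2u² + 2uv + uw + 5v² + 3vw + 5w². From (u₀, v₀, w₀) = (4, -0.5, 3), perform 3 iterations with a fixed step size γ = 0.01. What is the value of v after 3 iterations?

-0.787879

∇g = (4u + 2v + w, 2u + 10v + 3w, u + 3v + 10w)
Step 1: at (4, -0.5, 3), ∇g = (18, 12, 32.5) → (4, -0.5, 3) − 0.01·(18, 12, 32.5) = (3.82, -0.62, 2.675)
Step 2: at (3.82, -0.62, 2.675), ∇g = (16.715, 9.465, 28.71) → (3.82, -0.62, 2.675) − 0.01·(16.715, 9.465, 28.71) = (3.65285, -0.71465, 2.3879)
Step 3: at (3.65285, -0.71465, 2.3879), ∇g = (15.57, 7.3229, 25.3879) → (3.65285, -0.71465, 2.3879) − 0.01·(15.57, 7.3229, 25.3879) = (3.49715, -0.787879, 2.134021)
v = -0.787879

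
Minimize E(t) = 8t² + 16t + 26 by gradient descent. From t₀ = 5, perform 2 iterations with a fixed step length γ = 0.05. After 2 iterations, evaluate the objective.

18.4608

E′(t) = 16t + 16
Step 1: E′(5) = 96; t₁ = 5 − 0.05·96 = 0.2
Step 2: E′(0.2) = 19.2; t₂ = 0.2 − 0.05·19.2 = -0.76
E(-0.76) = 18.4608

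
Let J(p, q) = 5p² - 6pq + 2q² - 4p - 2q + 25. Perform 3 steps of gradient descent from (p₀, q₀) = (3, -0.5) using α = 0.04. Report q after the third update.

∇J = (10p - 6q - 4, -6p + 4q - 2)
Step 1: at (3, -0.5), ∇J = (29, -22) → (3, -0.5) − 0.04·(29, -22) = (1.84, 0.38)
Step 2: at (1.84, 0.38), ∇J = (12.12, -11.52) → (1.84, 0.38) − 0.04·(12.12, -11.52) = (1.3552, 0.8408)
Step 3: at (1.3552, 0.8408), ∇J = (4.5072, -6.768) → (1.3552, 0.8408) − 0.04·(4.5072, -6.768) = (1.174912, 1.11152)
q = 1.11152

1.11152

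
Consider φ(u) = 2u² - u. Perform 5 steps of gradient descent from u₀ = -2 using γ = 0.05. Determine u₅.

φ′(u) = 4u - 1
u₁ = -2 − 0.05·(-9) = -1.55
u₂ = -1.55 − 0.05·(-7.2) = -1.19
u₃ = -1.19 − 0.05·(-5.76) = -0.902
u₄ = -0.902 − 0.05·(-4.608) = -0.6716
u₅ = -0.6716 − 0.05·(-3.6864) = -0.48728

-0.48728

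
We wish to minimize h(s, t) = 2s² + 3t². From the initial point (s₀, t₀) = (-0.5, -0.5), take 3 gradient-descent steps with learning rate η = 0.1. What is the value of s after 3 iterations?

∇h = (4s, 6t)
Step 1: at (-0.5, -0.5), ∇h = (-2, -3) → (-0.5, -0.5) − 0.1·(-2, -3) = (-0.3, -0.2)
Step 2: at (-0.3, -0.2), ∇h = (-1.2, -1.2) → (-0.3, -0.2) − 0.1·(-1.2, -1.2) = (-0.18, -0.08)
Step 3: at (-0.18, -0.08), ∇h = (-0.72, -0.48) → (-0.18, -0.08) − 0.1·(-0.72, -0.48) = (-0.108, -0.032)
s = -0.108

-0.108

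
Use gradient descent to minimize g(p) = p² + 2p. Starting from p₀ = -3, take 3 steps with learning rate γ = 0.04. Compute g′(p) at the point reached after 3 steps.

-3.114752

g′(p) = 2p + 2
Step 1: g′(-3) = -4; p₁ = -3 − 0.04·(-4) = -2.84
Step 2: g′(-2.84) = -3.68; p₂ = -2.84 − 0.04·(-3.68) = -2.6928
Step 3: g′(-2.6928) = -3.3856; p₃ = -2.6928 − 0.04·(-3.3856) = -2.557376
g′(p) at (-2.557376) = -3.114752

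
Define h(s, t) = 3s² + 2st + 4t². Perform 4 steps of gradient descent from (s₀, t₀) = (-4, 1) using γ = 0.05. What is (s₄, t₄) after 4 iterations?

(-1.1807, 0.6062)

∇h = (6s + 2t, 2s + 8t)
(s₁, t₁) = (-4, 1) − 0.05·(-22, 0) = (-2.9, 1)
(s₂, t₂) = (-2.9, 1) − 0.05·(-15.4, 2.2) = (-2.13, 0.89)
(s₃, t₃) = (-2.13, 0.89) − 0.05·(-11, 2.86) = (-1.58, 0.747)
(s₄, t₄) = (-1.58, 0.747) − 0.05·(-7.986, 2.816) = (-1.1807, 0.6062)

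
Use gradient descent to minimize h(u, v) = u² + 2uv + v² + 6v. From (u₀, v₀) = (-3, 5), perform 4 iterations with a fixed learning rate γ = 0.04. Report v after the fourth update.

∇h = (2u + 2v, 2u + 2v + 6)
Step 1: at (-3, 5), ∇h = (4, 10) → (-3, 5) − 0.04·(4, 10) = (-3.16, 4.6)
Step 2: at (-3.16, 4.6), ∇h = (2.88, 8.88) → (-3.16, 4.6) − 0.04·(2.88, 8.88) = (-3.2752, 4.2448)
Step 3: at (-3.2752, 4.2448), ∇h = (1.9392, 7.9392) → (-3.2752, 4.2448) − 0.04·(1.9392, 7.9392) = (-3.352768, 3.927232)
Step 4: at (-3.352768, 3.927232), ∇h = (1.148928, 7.148928) → (-3.352768, 3.927232) − 0.04·(1.148928, 7.148928) = (-3.39872512, 3.64127488)
v = 3.64127488

3.64127488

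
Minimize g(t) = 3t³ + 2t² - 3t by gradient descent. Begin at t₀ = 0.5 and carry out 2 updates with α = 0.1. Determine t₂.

0.3984375

g′(t) = 9t² + 4t - 3
t₁ = 0.5 − 0.1·1.25 = 0.375
t₂ = 0.375 − 0.1·(-0.234375) = 0.3984375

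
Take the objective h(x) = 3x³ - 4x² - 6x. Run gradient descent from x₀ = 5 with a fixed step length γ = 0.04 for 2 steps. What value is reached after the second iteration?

-4.290816

h′(x) = 9x² - 8x - 6
Step 1: h′(5) = 179; x₁ = 5 − 0.04·179 = -2.16
Step 2: h′(-2.16) = 53.2704; x₂ = -2.16 − 0.04·53.2704 = -4.290816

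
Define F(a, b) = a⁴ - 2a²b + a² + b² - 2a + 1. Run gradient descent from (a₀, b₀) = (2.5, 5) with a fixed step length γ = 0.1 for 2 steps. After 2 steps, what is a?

2.61205

∇F = (4a³ - 4ab + 2a - 2, -2a² + 2b)
Step 1: at (2.5, 5), ∇F = (15.5, -2.5) → (2.5, 5) − 0.1·(15.5, -2.5) = (0.95, 5.25)
Step 2: at (0.95, 5.25), ∇F = (-16.6205, 8.695) → (0.95, 5.25) − 0.1·(-16.6205, 8.695) = (2.61205, 4.3805)
a = 2.61205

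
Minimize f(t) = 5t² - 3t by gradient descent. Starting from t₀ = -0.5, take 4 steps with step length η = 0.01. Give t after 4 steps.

-0.22488

f′(t) = 10t - 3
Step 1: f′(-0.5) = -8; t₁ = -0.5 − 0.01·(-8) = -0.42
Step 2: f′(-0.42) = -7.2; t₂ = -0.42 − 0.01·(-7.2) = -0.348
Step 3: f′(-0.348) = -6.48; t₃ = -0.348 − 0.01·(-6.48) = -0.2832
Step 4: f′(-0.2832) = -5.832; t₄ = -0.2832 − 0.01·(-5.832) = -0.22488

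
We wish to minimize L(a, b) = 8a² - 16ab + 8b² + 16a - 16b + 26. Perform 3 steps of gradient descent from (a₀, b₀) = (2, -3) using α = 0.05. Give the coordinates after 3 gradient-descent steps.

(-1.648, 0.648)

∇L = (16a - 16b + 16, -16a + 16b - 16)
(a₁, b₁) = (2, -3) − 0.05·(96, -96) = (-2.8, 1.8)
(a₂, b₂) = (-2.8, 1.8) − 0.05·(-57.6, 57.6) = (0.08, -1.08)
(a₃, b₃) = (0.08, -1.08) − 0.05·(34.56, -34.56) = (-1.648, 0.648)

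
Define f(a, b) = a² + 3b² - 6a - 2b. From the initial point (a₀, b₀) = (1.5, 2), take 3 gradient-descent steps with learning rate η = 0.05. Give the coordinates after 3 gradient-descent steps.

(1.9065, 0.905)

∇f = (2a - 6, 6b - 2)
Step 1: at (1.5, 2), ∇f = (-3, 10) → (1.5, 2) − 0.05·(-3, 10) = (1.65, 1.5)
Step 2: at (1.65, 1.5), ∇f = (-2.7, 7) → (1.65, 1.5) − 0.05·(-2.7, 7) = (1.785, 1.15)
Step 3: at (1.785, 1.15), ∇f = (-2.43, 4.9) → (1.785, 1.15) − 0.05·(-2.43, 4.9) = (1.9065, 0.905)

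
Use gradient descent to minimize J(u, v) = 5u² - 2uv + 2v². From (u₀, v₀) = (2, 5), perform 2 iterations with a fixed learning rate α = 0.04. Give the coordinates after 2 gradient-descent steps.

(1.3088, 3.7904)

∇J = (10u - 2v, -2u + 4v)
(u₁, v₁) = (2, 5) − 0.04·(10, 16) = (1.6, 4.36)
(u₂, v₂) = (1.6, 4.36) − 0.04·(7.28, 14.24) = (1.3088, 3.7904)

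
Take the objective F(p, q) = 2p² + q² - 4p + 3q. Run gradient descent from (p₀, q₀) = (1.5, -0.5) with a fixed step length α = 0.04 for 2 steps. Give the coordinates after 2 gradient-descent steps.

(1.3528, -0.6536)

∇F = (4p - 4, 2q + 3)
Step 1: at (1.5, -0.5), ∇F = (2, 2) → (1.5, -0.5) − 0.04·(2, 2) = (1.42, -0.58)
Step 2: at (1.42, -0.58), ∇F = (1.68, 1.84) → (1.42, -0.58) − 0.04·(1.68, 1.84) = (1.3528, -0.6536)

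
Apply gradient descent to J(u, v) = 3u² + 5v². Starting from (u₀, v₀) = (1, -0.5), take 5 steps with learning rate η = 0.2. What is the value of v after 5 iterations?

∇J = (6u, 10v)
(u₁, v₁) = (1, -0.5) − 0.2·(6, -5) = (-0.2, 0.5)
(u₂, v₂) = (-0.2, 0.5) − 0.2·(-1.2, 5) = (0.04, -0.5)
(u₃, v₃) = (0.04, -0.5) − 0.2·(0.24, -5) = (-0.008, 0.5)
(u₄, v₄) = (-0.008, 0.5) − 0.2·(-0.048, 5) = (0.0016, -0.5)
(u₅, v₅) = (0.0016, -0.5) − 0.2·(0.0096, -5) = (-0.00032, 0.5)
v = 0.5

0.5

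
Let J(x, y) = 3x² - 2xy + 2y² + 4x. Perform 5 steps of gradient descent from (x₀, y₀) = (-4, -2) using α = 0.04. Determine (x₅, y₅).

∇J = (6x - 2y + 4, -2x + 4y)
Step 1: at (-4, -2), ∇J = (-16, 0) → (-4, -2) − 0.04·(-16, 0) = (-3.36, -2)
Step 2: at (-3.36, -2), ∇J = (-12.16, -1.28) → (-3.36, -2) − 0.04·(-12.16, -1.28) = (-2.8736, -1.9488)
Step 3: at (-2.8736, -1.9488), ∇J = (-9.344, -2.048) → (-2.8736, -1.9488) − 0.04·(-9.344, -2.048) = (-2.49984, -1.86688)
Step 4: at (-2.49984, -1.86688), ∇J = (-7.26528, -2.46784) → (-2.49984, -1.86688) − 0.04·(-7.26528, -2.46784) = (-2.2092288, -1.7681664)
Step 5: at (-2.2092288, -1.7681664), ∇J = (-5.71904, -2.654208) → (-2.2092288, -1.7681664) − 0.04·(-5.71904, -2.654208) = (-1.9804672, -1.66199808)

(-1.9804672, -1.66199808)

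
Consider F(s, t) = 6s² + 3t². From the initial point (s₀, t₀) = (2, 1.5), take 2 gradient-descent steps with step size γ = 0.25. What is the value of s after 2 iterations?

∇F = (12s, 6t)
(s₁, t₁) = (2, 1.5) − 0.25·(24, 9) = (-4, -0.75)
(s₂, t₂) = (-4, -0.75) − 0.25·(-48, -4.5) = (8, 0.375)
s = 8

8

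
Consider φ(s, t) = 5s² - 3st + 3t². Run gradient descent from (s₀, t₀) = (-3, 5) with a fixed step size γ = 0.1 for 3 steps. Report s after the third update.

0.267

∇φ = (10s - 3t, -3s + 6t)
(s₁, t₁) = (-3, 5) − 0.1·(-45, 39) = (1.5, 1.1)
(s₂, t₂) = (1.5, 1.1) − 0.1·(11.7, 2.1) = (0.33, 0.89)
(s₃, t₃) = (0.33, 0.89) − 0.1·(0.63, 4.35) = (0.267, 0.455)
s = 0.267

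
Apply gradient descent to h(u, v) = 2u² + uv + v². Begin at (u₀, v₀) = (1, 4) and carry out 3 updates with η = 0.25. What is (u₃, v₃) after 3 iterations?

(-0.28125, 0.671875)

∇h = (4u + v, u + 2v)
(u₁, v₁) = (1, 4) − 0.25·(8, 9) = (-1, 1.75)
(u₂, v₂) = (-1, 1.75) − 0.25·(-2.25, 2.5) = (-0.4375, 1.125)
(u₃, v₃) = (-0.4375, 1.125) − 0.25·(-0.625, 1.8125) = (-0.28125, 0.671875)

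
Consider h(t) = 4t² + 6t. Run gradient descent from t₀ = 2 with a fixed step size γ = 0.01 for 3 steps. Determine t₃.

1.391392

h′(t) = 8t + 6
Step 1: h′(2) = 22; t₁ = 2 − 0.01·22 = 1.78
Step 2: h′(1.78) = 20.24; t₂ = 1.78 − 0.01·20.24 = 1.5776
Step 3: h′(1.5776) = 18.6208; t₃ = 1.5776 − 0.01·18.6208 = 1.391392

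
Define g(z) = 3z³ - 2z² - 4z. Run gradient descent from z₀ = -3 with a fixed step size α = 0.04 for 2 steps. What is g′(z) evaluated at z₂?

g′(z) = 9z² - 4z - 4
z₁ = -3 − 0.04·89 = -6.56
z₂ = -6.56 − 0.04·409.5424 = -22.941696
g′(z) at (-22.941696) = 4824.659522207744

4824.659522207744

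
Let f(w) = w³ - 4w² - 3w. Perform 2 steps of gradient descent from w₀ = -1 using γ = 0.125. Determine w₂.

-5.125

f′(w) = 3w² - 8w - 3
w₁ = -1 − 0.125·8 = -2
w₂ = -2 − 0.125·25 = -5.125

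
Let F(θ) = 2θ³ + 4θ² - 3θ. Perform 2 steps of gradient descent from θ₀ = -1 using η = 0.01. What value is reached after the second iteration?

F′(θ) = 6θ² + 8θ - 3
θ₁ = -1 − 0.01·(-5) = -0.95
θ₂ = -0.95 − 0.01·(-5.185) = -0.89815

-0.89815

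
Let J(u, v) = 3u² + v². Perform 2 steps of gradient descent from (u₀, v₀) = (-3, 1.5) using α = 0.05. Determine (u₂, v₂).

∇J = (6u, 2v)
Step 1: at (-3, 1.5), ∇J = (-18, 3) → (-3, 1.5) − 0.05·(-18, 3) = (-2.1, 1.35)
Step 2: at (-2.1, 1.35), ∇J = (-12.6, 2.7) → (-2.1, 1.35) − 0.05·(-12.6, 2.7) = (-1.47, 1.215)

(-1.47, 1.215)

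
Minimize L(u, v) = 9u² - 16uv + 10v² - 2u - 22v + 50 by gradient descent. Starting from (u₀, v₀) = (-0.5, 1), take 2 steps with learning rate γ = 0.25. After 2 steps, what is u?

-23.375

∇L = (18u - 16v - 2, -16u + 20v - 22)
(u₁, v₁) = (-0.5, 1) − 0.25·(-27, 6) = (6.25, -0.5)
(u₂, v₂) = (6.25, -0.5) − 0.25·(118.5, -132) = (-23.375, 32.5)
u = -23.375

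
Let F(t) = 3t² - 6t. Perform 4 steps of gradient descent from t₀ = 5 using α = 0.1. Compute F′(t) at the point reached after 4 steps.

0.6144

F′(t) = 6t - 6
Step 1: F′(5) = 24; t₁ = 5 − 0.1·24 = 2.6
Step 2: F′(2.6) = 9.6; t₂ = 2.6 − 0.1·9.6 = 1.64
Step 3: F′(1.64) = 3.84; t₃ = 1.64 − 0.1·3.84 = 1.256
Step 4: F′(1.256) = 1.536; t₄ = 1.256 − 0.1·1.536 = 1.1024
F′(t) at (1.1024) = 0.6144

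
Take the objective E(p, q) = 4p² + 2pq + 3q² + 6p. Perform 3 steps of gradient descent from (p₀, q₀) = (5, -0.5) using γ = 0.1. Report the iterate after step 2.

(-0.26, -0.58)

∇E = (8p + 2q + 6, 2p + 6q)
Step 1: at (5, -0.5), ∇E = (45, 7) → (5, -0.5) − 0.1·(45, 7) = (0.5, -1.2)
Step 2: at (0.5, -1.2), ∇E = (7.6, -6.2) → (0.5, -1.2) − 0.1·(7.6, -6.2) = (-0.26, -0.58)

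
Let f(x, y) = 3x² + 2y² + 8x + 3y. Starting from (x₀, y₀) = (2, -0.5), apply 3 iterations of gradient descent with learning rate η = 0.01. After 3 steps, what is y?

∇f = (6x + 8, 4y + 3)
Step 1: at (2, -0.5), ∇f = (20, 1) → (2, -0.5) − 0.01·(20, 1) = (1.8, -0.51)
Step 2: at (1.8, -0.51), ∇f = (18.8, 0.96) → (1.8, -0.51) − 0.01·(18.8, 0.96) = (1.612, -0.5196)
Step 3: at (1.612, -0.5196), ∇f = (17.672, 0.9216) → (1.612, -0.5196) − 0.01·(17.672, 0.9216) = (1.43528, -0.528816)
y = -0.528816

-0.528816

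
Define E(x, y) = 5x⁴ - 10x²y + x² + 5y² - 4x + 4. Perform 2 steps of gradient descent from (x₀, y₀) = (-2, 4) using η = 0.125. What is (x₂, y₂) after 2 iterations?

(-7.75, 0.25)

∇E = (20x³ - 20xy + 2x - 4, -10x² + 10y)
Step 1: at (-2, 4), ∇E = (-8, 0) → (-2, 4) − 0.125·(-8, 0) = (-1, 4)
Step 2: at (-1, 4), ∇E = (54, 30) → (-1, 4) − 0.125·(54, 30) = (-7.75, 0.25)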